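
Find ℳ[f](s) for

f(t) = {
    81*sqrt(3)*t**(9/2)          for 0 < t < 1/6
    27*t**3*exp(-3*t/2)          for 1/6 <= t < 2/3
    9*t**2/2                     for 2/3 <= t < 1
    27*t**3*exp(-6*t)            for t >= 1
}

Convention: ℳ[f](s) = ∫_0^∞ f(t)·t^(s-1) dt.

(8*24**s*(s + 2)*(2*s + 9)*uppergamma(s + 3, 1/4) - 8*24**s*(s + 2)*(2*s + 9)*uppergamma(s + 3, 1) - 2*24**s*(2*s + 9) + 9*6**(2*s)*(2*s + 9)/2 + 6**s*(s + 2)*(2*s + 9)*uppergamma(s + 3, 6)/8 + sqrt(2)*6**s*(s + 2)/16)/(36**s*(s + 2)*(2*s + 9))
  Re(s) > -9/2

remove the common scale on t first: t**(9/2) on [0, 1/2); t**3*exp(-t/2) on [1/2, 2); t**2/2 on [2, 3); …
the shared t-power comes off first: t**(5/2) on [0, 1/2); t*exp(-t/2) on [1/2, 2); 1/2 on [2, 3); …
the shared t-power comes off first: t**(3/2) on [0, 1/2); exp(-t/2) on [1/2, 2); 1/(2*t) on [2, 3); …
summing 4 kernel integrals split by 1/6, 2/3, 1 yields ℳ[f](s)
for t in [0, 1/6): the term is ∫ 81*sqrt(3)*t**(9/2)·t^(s-1)
the [1/6, 2/3) slice contributes ∫ 27*t**3*exp(-3*t/2)·t^(s-1) dt
on [2/3, 1) integrate f = 9*t**2/2 against the kernel
on [1, ∞) integrate f = 27*t**3*exp(-6*t) against the kernel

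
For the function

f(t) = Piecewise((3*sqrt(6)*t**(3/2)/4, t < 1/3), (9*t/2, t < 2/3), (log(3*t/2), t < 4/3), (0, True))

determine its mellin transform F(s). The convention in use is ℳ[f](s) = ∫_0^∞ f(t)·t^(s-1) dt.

(2**(2*s)*s*(s + 1)*(2*s + 3)*log(4) - 2*2**(2*s)*(s + 1)*(2*s + 3) + 6*2**s*s**2*(2*s + 3) + 2*2**s*(s + 1)*(2*s + 3) + sqrt(2)*s**2*(s + 1) - 3*s**2*(2*s + 3))/(2*3**s*s**2*(s + 1)*(2*s + 3))
  Re(s) > -3/2

the common scale on t comes off first: t**(3/2) on [0, 1/2); 3*t on [1/2, 1); log(t) on [1, 2)
split f at 1/3, 2/3: ℳ[f](s) collects 3 kernel integrals
segment [0, 1/3) carries 3*sqrt(6)*t**(3/2)/4; integrate it
segment [1/3, 2/3) carries 9*t/2; integrate it
segment [2/3, 4/3) carries log(3*t/2); integrate it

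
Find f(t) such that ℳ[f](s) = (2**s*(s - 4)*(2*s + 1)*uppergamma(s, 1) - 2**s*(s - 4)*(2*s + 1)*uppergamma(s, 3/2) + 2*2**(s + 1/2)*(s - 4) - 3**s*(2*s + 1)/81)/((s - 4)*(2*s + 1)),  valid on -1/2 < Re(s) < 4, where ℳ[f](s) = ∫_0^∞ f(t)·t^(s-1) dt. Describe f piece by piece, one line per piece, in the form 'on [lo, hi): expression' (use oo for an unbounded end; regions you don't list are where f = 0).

on [0, 2): sqrt(t)
on [2, 3): exp(-t/2)
on [3, oo): t**(-4)

cuts at 2, 3: linearity sums the 3 kernel integrals
over [0, 2), the kernel integral of sqrt(t) enters the sum
between 2 and 3 the integrand is exp(-t/2)·t^(s-1)
piece [3, ∞): integrate t**(-4) against the kernel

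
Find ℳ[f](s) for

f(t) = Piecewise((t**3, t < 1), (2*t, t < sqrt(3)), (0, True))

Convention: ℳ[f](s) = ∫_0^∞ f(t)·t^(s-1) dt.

remove the power substitution first: t**(3/2) on [0, 1); 2*sqrt(t) on [1, 3)
cuts at 1: linearity sums the 2 kernel integrals
[0, 1) adds the kernel integral of t**3
the [1, sqrt(3)) slice contributes ∫ 2*t·t^(s-1) dt

(2*3**(s/2 + 1/2)*(s + 3) - s - 5)/((s + 1)*(s + 3))
  Re(s) > -3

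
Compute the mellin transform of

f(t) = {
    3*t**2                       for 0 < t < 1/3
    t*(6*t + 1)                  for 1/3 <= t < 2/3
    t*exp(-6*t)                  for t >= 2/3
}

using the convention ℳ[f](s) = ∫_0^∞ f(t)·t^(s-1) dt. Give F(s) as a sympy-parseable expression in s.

invert the shared t-power to get 3*t on [0, 1/3); 6*t + 1 on [1/3, 2/3); exp(-6*t) on [2/3, ∞)
undo the common scale on t: t on [0, 1); 2*t + 1 on [1, 2); exp(-2*t) on [2, ∞)
breakpoints 1/3, 2/3: one integral from each of the 3 segments
segment [0, 1/3) carries 3*t**2; integrate it
[1/3, 2/3) adds the kernel integral of t*(6*t + 1)
piece [2/3, ∞): integrate t*exp(-6*t) against the kernel

2**s*(20*2**(2*s)*(s + 1) + 4*2**(2*s) - 4*2**s*(s + 1) - 2*2**s + (s + 1)*(s + 2)*uppergamma(s + 1, 4))/(6*12**s*(s + 1)*(s + 2))
  Re(s) > -2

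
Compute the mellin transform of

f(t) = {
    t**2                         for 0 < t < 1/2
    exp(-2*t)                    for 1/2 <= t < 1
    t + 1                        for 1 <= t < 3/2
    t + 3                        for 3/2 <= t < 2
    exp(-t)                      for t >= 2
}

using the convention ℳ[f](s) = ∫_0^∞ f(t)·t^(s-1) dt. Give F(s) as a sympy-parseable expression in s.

summing 5 kernel integrals split by 1/2, 1, 3/2, 2 yields ℳ[f](s)
∫ t**2·t^(s-1) over [0, 1/2)
[1/2, 1) adds the kernel integral of exp(-2*t)
∫ over [1, 3/2) of (t + 1)·t^(s-1) joins the sum
[3/2, 2) adds the kernel integral of (t + 3)
for t in [2, ∞): the term is ∫ exp(-t)·t^(s-1)

(20*2**(2*s)*s*(s + 2) + 12*2**(2*s)*(s + 2) + 4*2**s*s*(s + 1)*(s + 2)*uppergamma(s, 2) - 8*2**s*s*(s + 2) - 4*2**s*(s + 2) - 8*3**s*s*(s + 2) - 8*3**s*(s + 2) + 4*s*(s + 1)*(s + 2)*uppergamma(s, 1) - 4*s*(s + 1)*(s + 2)*uppergamma(s, 2) + s*(s + 1))/(4*2**s*s*(s + 1)*(s + 2))
  Re(s) > -2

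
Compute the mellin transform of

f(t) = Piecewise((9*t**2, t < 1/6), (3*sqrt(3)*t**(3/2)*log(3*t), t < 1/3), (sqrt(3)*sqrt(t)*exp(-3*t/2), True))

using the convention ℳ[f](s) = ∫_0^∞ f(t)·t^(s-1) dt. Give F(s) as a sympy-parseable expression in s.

2**(-s - 5/2)*(2**(s + 9/2)*(-s - 2) + 2**(2*s + 3)*(s + 2)*(8*s + (2*s + 1)**2 + 8)*uppergamma(s + 1/2, 1/2) + 8*s + 4*(s + 2)*(2*s + 1)*log(2) + 8*(s + 2)*log(2) + sqrt(2)*(8*s + (2*s + 1)**2 + 8) + 16)/(3**s*(s + 2)*(8*s + (2*s + 1)**2 + 8))
  Re(s) > -2

invert the common scale on t to get t**2 on [0, 1/2); t**(3/2)*log(t) on [1/2, 1); sqrt(t)*exp(-t/2) on [1, ∞)
the shared t-power comes off first: t**(3/2) on [0, 1/2); t*log(t) on [1/2, 1); exp(-t/2) on [1, ∞)
integrate the 3 segments split at 1/6, 1/3, then add the results
∫ 9*t**2·t^(s-1) over [0, 1/6)
between 1/6 and 1/3 the integrand is 3*sqrt(3)*t**(3/2)*log(3*t)·t^(s-1)
piece [1/3, ∞): integrate sqrt(3)*sqrt(t)*exp(-3*t/2) against the kernel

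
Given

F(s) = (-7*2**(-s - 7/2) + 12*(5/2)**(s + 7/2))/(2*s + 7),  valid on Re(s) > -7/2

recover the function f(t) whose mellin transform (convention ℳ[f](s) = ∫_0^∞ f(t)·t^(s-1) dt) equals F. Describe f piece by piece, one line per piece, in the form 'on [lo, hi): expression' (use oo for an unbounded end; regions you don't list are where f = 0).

on [0, 1/2): 5*t**(7/2)/2
on [1/2, 5/2): 6*t**(7/2)

f breaks at 1/2 into 2 integrals to sum
over [0, 1/2), the kernel integral of 5*t**(7/2)/2 enters the sum
the [1/2, 5/2) slice contributes ∫ 6*t**(7/2)·t^(s-1) dt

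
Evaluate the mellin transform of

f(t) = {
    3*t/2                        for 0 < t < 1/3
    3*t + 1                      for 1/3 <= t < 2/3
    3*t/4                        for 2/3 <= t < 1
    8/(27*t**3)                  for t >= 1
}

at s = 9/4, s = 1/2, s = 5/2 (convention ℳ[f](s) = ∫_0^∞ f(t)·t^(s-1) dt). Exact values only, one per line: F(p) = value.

F(9/4) = 3**(3/4)*(-70 + 424*2**(1/4) + 659*3**(1/4))/3159
F(1/2) = -7*sqrt(3)/9 + 167/270 + sqrt(6)
F(5/2) = -19*sqrt(3)/945 + 116*sqrt(6)/945 + 305/378

back out the common scale on t: t on [0, 1/2); 2*t + 1 on [1/2, 1); t/2 on [1, 3/2); …
breakpoints 1/3, 2/3, 1: one integral from each of the 4 segments
on [0, 1/3): add ∫ 3*t/2·t^(s-1) dt
piece [1/3, 2/3): integrate (3*t + 1) against the kernel
the [2/3, 1) slice contributes ∫ 3*t/4·t^(s-1) dt
segment 1 to ∞ holds 8/(27*t**3); add its integral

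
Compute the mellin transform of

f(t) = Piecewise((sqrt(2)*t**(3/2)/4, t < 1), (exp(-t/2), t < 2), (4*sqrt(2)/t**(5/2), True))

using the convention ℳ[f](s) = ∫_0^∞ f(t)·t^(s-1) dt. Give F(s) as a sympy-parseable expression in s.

(2*2**s*(2*s - 5)*(2*s + 3)*uppergamma(s, 1/2) - 2*2**s*(2*s - 5)*(2*s + 3)*uppergamma(s, 1) - 4*2**s*(2*s + 3) + sqrt(2)*(2*s - 5))/(2*(2*s - 5)*(2*s + 3))
  -3/2 < Re(s) < 5/2

back out the common scale on t: t**(3/2) on [0, 1/2); exp(-t) on [1/2, 1); t**(-5/2) on [1, ∞)
summing 3 kernel integrals split by 1, 2 yields ℳ[f](s)
[0, 1) adds the kernel integral of sqrt(2)*t**(3/2)/4
for t in [1, 2): the term is ∫ exp(-t/2)·t^(s-1)
on [2, ∞): add ∫ 4*sqrt(2)/t**(5/2)·t^(s-1) dt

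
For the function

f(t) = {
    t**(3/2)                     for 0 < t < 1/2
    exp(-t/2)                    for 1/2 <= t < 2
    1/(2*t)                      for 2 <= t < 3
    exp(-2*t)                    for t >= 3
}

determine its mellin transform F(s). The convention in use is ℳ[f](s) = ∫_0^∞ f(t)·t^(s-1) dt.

(12*24**s*(s - 1)*(2*s + 3)*uppergamma(s, 1/4) - 12*24**s*(s - 1)*(2*s + 3)*uppergamma(s, 1) - 3*24**s*(2*s + 3) + 2*36**s*(2*s + 3) + 12*6**s*(s - 1)*(2*s + 3)*uppergamma(s, 6) + 6*sqrt(2)*6**s*(s - 1))/(12*12**s*(s - 1)*(2*s + 3))
  Re(s) > -3/2

the 4 pieces separated at 1/2, 2, 3 each add one integral
∫ over [0, 1/2) of t**(3/2)·t^(s-1) joins the sum
on [1/2, 2): add ∫ exp(-t/2)·t^(s-1) dt
on [2, 3) integrate f = 1/(2*t) against the kernel
segment 3 to ∞ holds exp(-2*t); add its integral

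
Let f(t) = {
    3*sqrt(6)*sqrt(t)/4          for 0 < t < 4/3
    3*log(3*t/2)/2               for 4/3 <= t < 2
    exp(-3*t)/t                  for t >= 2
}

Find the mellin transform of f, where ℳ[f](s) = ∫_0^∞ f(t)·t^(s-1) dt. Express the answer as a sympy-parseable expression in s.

3**(1 - 2*s)*(-12**s*s**2*log(2) + 12**s*sqrt(2)*s**2 - 12**s*s*log(2)/2 + 12**s*s + 12**s/2 + 18**s*s**2*log(3) - 18**s*s + 18**s*s*log(3)/2 - 18**s/2 + 2*3**s*s**3*uppergamma(s - 1, 6) + 3**s*s**2*uppergamma(s - 1, 6))/(s**2*(2*s + 1))
  Re(s) > -1/2

undo the shared t-power: 3*sqrt(6)*t**(3/2)/4 on [0, 4/3); 3*t*log(3*t/2)/2 on [4/3, 2); exp(-3*t) on [2, ∞)
strip the common scale on t: t**(3/2) on [0, 2); t*log(t) on [2, 3); exp(-2*t) on [3, ∞)
the 3 pieces separated at 4/3, 2 each add one integral
the [0, 4/3) slice contributes ∫ 3*sqrt(6)*sqrt(t)/4·t^(s-1) dt
piece [4/3, 2): integrate 3*log(3*t/2)/2 against the kernel
segment [2, ∞) carries exp(-3*t)/t; integrate it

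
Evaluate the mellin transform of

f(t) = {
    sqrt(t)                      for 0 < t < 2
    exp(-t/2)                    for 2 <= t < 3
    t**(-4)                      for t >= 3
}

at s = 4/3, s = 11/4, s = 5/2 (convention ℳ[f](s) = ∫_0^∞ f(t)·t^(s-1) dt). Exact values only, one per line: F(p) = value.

summing 3 kernel integrals split by 2, 3 yields ℳ[f](s)
∫ over [0, 2) of sqrt(t)·t^(s-1) joins the sum
∫ exp(-t/2)·t^(s-1) over [2, 3)
piece [3, ∞): integrate t**(-4) against the kernel

F(4/3) = -2*2**(1/3)*uppergamma(4/3, 3/2) + 3**(1/3)/72 + 2*2**(1/3)*uppergamma(4/3, 1) + 12*2**(5/6)/11
F(11/4) = -4*2**(3/4)*uppergamma(11/4, 3/2) + 4*3**(3/4)/45 + 32*2**(1/4)/13 + 4*2**(3/4)*uppergamma(11/4, 1)
F(5/2) = -12*sqrt(3)*exp(-3/2) - 3*sqrt(2)*sqrt(pi)*erfc(sqrt(6)/2) + 2*sqrt(3)/27 + 3*sqrt(2)*sqrt(pi)*erfc(1) + 8/3 + 10*sqrt(2)*exp(-1)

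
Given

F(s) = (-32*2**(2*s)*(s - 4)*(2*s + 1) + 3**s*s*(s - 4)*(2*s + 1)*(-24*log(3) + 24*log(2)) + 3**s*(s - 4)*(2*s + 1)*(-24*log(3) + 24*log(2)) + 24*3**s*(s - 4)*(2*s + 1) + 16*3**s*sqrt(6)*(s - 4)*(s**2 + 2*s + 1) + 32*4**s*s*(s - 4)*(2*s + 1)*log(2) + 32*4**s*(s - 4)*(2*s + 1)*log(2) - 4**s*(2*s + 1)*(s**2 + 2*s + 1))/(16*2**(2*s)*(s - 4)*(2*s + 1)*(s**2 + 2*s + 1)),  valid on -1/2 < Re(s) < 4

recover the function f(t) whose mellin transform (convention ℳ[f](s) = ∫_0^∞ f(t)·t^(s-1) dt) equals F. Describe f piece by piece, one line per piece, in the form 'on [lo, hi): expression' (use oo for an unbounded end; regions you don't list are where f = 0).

invert the common scale on t to get sqrt(t) on [0, 3/2); t*log(t) on [3/2, 2); t**(-4) on [2, ∞)
decompose at 3/4, 1; ℳ[f](s) sums the 3 pieces' integrals
∫ over [0, 3/4) of sqrt(2)*sqrt(t)·t^(s-1) joins the sum
segment 3/4 to 1 holds 2*t*log(2*t); add its integral
segment 1 to ∞ holds 1/(16*t**4); add its integral

on [0, 3/4): sqrt(2)*sqrt(t)
on [3/4, 1): 2*t*log(2*t)
on [1, oo): 1/(16*t**4)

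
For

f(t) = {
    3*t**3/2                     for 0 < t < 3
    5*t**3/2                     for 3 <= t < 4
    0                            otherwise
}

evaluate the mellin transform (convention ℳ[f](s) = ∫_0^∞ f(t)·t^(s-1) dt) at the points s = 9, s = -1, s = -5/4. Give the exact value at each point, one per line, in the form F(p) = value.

F(9) = 41411599/12
F(-1) = 31/2
F(-5/4) = -12*3**(3/4)/7 + 80*sqrt(2)/7

integrate the 2 segments split at 3, then add the results
segment [0, 3) carries 3*t**3/2; integrate it
∫ 5*t**3/2·t^(s-1) over [3, 4)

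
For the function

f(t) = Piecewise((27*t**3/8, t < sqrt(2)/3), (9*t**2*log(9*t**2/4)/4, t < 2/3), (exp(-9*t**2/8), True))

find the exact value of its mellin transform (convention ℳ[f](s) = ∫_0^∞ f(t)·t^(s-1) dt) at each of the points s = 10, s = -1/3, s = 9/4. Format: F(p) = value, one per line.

F(10) = 2*((-273 + 12*sqrt(2) + 26*log(2))*exp(1/2) + 12639744)*exp(-1/2)/2302911
F(-1/3) = 2**(5/6)*3**(1/3)*(-288*2**(5/6) + 75*sqrt(2) + 240*log(2) + 200*2**(2/3)*uppergamma(-1/6, 1/2) + 288)/1600
F(9/4) = 2*2**(1/8)*3**(3/4)*(-1344*2**(1/8) + 336 + 289*sqrt(2) + 714*log(2) + 12138*2**(1/4)*uppergamma(9/8, 1/2))/163863

back out the common scale on t: t**3/8 on [0, sqrt(2)); t**2*log(t**2/4)/4 on [sqrt(2), 2); exp(-t**2/8) on [2, ∞)
peel off the common scale on t: t**3 on [0, sqrt(2)/2); t**2*log(t**2) on [sqrt(2)/2, 1); exp(-t**2/2) on [1, ∞)
reversing the power substitution: t**(3/2) on [0, 1/2); t*log(t) on [1/2, 1); exp(-t/2) on [1, ∞)
f breaks at sqrt(2)/3, 2/3 into 3 integrals to sum
the [0, sqrt(2)/3) slice contributes ∫ 27*t**3/8·t^(s-1) dt
the [sqrt(2)/3, 2/3) slice contributes ∫ 9*t**2*log(9*t**2/4)/4·t^(s-1) dt
piece [2/3, ∞): integrate exp(-9*t**2/8) against the kernel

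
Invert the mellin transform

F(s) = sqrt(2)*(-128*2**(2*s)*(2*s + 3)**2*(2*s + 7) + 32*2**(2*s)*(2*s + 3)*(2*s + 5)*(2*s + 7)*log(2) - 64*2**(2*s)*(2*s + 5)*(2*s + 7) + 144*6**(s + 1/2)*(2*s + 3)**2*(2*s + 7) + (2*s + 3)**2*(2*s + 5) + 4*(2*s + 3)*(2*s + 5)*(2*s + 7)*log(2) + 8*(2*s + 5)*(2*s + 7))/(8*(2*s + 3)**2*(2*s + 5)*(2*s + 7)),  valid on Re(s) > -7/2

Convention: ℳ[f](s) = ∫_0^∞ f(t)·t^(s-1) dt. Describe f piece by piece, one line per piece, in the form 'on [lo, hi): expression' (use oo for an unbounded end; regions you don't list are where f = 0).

invert the common scale on t to get t**(7/2) on [0, 1/2); t**(3/2)*log(t) on [1/2, 2); 2*t**(5/2) on [2, 3)
undo the shared t-power: t**3 on [0, 1/2); t*log(t) on [1/2, 2); 2*t**2 on [2, 3)
undo the shared t-power: t**2 on [0, 1/2); log(t) on [1/2, 2); 2*t on [2, 3)
slice at 1, 4, transform all 3 pieces, and sum them
piece [0, 1): integrate sqrt(2)*t**(7/2)/16 against the kernel
[1, 4) adds the kernel integral of sqrt(2)*t**(3/2)*log(t/2)/4
[4, 6) adds the kernel integral of sqrt(2)*t**(5/2)/4

on [0, 1): sqrt(2)*t**(7/2)/16
on [1, 4): sqrt(2)*t**(3/2)*log(t/2)/4
on [4, 6): sqrt(2)*t**(5/2)/4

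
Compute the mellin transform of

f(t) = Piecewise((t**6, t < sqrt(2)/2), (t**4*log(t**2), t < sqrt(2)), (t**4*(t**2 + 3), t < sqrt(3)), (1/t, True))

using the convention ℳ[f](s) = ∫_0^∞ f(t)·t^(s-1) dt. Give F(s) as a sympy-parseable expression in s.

invert the power substitution to get t**3 on [0, 1/2); t**2*log(t) on [1/2, 2); t**2*(t + 3) on [2, 3); …
strip the shared t-power: t on [0, 1/2); log(t) on [1/2, 2); t + 3 on [2, 3); …
along the cuts sqrt(2)/2, sqrt(2), sqrt(3), ℳ[f](s) splits into 4 integrals
∫ t**6·t^(s-1) over [0, sqrt(2)/2)
piece [sqrt(2)/2, sqrt(2)): integrate t**4*log(t**2) against the kernel
piece [sqrt(2), sqrt(3)): integrate t**4*(t**2 + 3) against the kernel
piece [sqrt(3), ∞): integrate 1/t against the kernel

(480*2**s*(1 - s)*(s + 4)**2 + 96*2**s*(s - 1)*(s + 4)*(s + 6)*log(2) - 576*2**s*(s - 1)*(s + 4) - 192*2**s*(s - 1)*(s + 6) + 1296*6**(s/2)*(s - 1)*(s + 4)**2 + 1296*6**(s/2)*(s - 1)*(s + 4) - 8*sqrt(3)*6**(s/2)*(s + 4)**2*(s + 6) + 3*(s - 1)*(s + 4)**2 + 6*(s - 1)*(s + 4)*(s + 6)*log(2) + 12*(s - 1)*(s + 6))/(24*2**(s/2)*(s - 1)*(s + 4)**2*(s + 6))
  -6 < Re(s) < 1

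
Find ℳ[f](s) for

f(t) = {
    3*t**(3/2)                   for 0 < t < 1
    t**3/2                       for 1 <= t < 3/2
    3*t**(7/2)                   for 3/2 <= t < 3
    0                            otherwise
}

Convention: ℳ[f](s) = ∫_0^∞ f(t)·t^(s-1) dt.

(12*3**(s + 7/2)*(s + 3)*(2*s + 3) + (3/2)**(s + 3)*(2*s + 3)*(2*s + 7) - 12*(3/2)**(s + 7/2)*(s + 3)*(2*s + 3) + 12*(s + 3)*(2*s + 7) - (2*s + 3)*(2*s + 7))/(2*(s + 3)*(2*s + 3)*(2*s + 7))
  Re(s) > -3/2

f breaks at 1, 3/2 into 3 integrals to sum
piece [0, 1): integrate 3*t**(3/2) against the kernel
segment [1, 3/2) carries t**3/2; integrate it
for t in [3/2, 3): the term is ∫ 3*t**(7/2)·t^(s-1)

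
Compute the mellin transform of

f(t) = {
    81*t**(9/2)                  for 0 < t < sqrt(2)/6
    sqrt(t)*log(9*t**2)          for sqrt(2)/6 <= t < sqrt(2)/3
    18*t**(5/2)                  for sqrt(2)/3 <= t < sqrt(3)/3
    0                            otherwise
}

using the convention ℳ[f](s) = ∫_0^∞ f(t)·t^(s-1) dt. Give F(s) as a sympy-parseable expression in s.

remove the shared t-power first: 81*t**4 on [0, sqrt(2)/6); log(9*t**2) on [sqrt(2)/6, sqrt(2)/3); 18*t**2 on [sqrt(2)/3, sqrt(3)/3)
the common scale on t comes off first: t**4 on [0, sqrt(2)/2); log(t**2) on [sqrt(2)/2, sqrt(2)); 2*t**2 on [sqrt(2), sqrt(3))
strip the power substitution: t**2 on [0, 1/2); log(t) on [1/2, 2); 2*t on [2, 3)
split f at sqrt(2)/6, sqrt(2)/3: ℳ[f](s) collects 3 kernel integrals
∫ over [0, sqrt(2)/6) of 81*t**(9/2)·t^(s-1) joins the sum
the [sqrt(2)/6, sqrt(2)/3) slice contributes ∫ sqrt(t)*log(9*t**2)·t^(s-1) dt
∫ over [sqrt(2)/3, sqrt(3)/3) of 18*t**(5/2)·t^(s-1) joins the sum

2**(-s/2 - 5/4)*3**(-s - 1/2)*(4*2**(s + 1/2)*(2*s + 1)*(2*s + 5)*(2*s + 9)*log(2) + 2**(s + 9/2)*(-2*s - 9)*(2*s + 1)**2 - 2**(s + 9/2)*(2*s + 5)*(2*s + 9) + 6**(s/2 + 5/4)*(2*s + 1)**2*(8*s + 36) + (2*s + 1)**2*(2*s + 5) + 4*(2*s + 1)*(2*s + 5)*(2*s + 9)*log(2) + 16*(2*s + 5)*(2*s + 9))/((2*s + 1)**2*(2*s + 5)*(2*s + 9))
  Re(s) > -9/2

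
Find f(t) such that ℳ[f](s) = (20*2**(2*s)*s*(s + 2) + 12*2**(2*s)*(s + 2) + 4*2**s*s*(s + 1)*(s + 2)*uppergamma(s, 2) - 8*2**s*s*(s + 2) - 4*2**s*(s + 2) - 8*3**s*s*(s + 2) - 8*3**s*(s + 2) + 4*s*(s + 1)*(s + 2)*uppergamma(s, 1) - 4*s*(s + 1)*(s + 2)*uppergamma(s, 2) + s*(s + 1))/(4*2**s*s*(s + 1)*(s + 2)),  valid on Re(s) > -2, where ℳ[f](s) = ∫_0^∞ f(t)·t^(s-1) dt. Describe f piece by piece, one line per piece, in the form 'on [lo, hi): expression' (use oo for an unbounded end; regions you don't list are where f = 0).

linearity at 1/2, 1, 3/2, 2 turns ℳ[f](s) into 5 summed integrals
segment 0 to 1/2 holds t**2; add its integral
segment [1/2, 1) carries exp(-2*t); integrate it
[1, 3/2) adds the kernel integral of (t + 1)
on [3/2, 2) integrate f = (t + 3) against the kernel
for t in [2, ∞): the term is ∫ exp(-t)·t^(s-1)

on [0, 1/2): t**2
on [1/2, 1): exp(-2*t)
on [1, 3/2): t + 1
on [3/2, 2): t + 3
on [2, oo): exp(-t)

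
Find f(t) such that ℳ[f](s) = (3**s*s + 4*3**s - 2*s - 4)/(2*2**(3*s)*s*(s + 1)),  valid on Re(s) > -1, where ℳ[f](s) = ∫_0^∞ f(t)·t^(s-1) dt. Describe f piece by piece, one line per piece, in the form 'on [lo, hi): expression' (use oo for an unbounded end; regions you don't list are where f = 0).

reversing the common scale on t: 2*t on [0, 1/4); 2 - 2*t on [1/4, 3/4)
the common scale on t comes off first: t on [0, 1/2); 2 - t on [1/2, 3/2)
slice at 1/8, transform all 2 pieces, and sum them
piece [0, 1/8): integrate 4*t against the kernel
on [1/8, 3/8) integrate f = (2 - 4*t) against the kernel

on [0, 1/8): 4*t
on [1/8, 3/8): 2 - 4*t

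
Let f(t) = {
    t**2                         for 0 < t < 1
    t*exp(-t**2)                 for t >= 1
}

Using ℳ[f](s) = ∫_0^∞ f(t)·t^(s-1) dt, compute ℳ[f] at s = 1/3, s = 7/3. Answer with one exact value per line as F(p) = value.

F(1/3) = uppergamma(2/3, 1)/2 + 3/7
F(7/3) = 3/13 + uppergamma(5/3, 1)/2

invert the power substitution to get t on [0, 1); sqrt(t)*exp(-t) on [1, ∞)
peel off the shared t-power: sqrt(t) on [0, 1); exp(-t) on [1, ∞)
linearity at 1 turns ℳ[f](s) into 2 summed integrals
segment [0, 1) carries t**2; integrate it
∫ over [1, ∞) of t*exp(-t**2)·t^(s-1) joins the sum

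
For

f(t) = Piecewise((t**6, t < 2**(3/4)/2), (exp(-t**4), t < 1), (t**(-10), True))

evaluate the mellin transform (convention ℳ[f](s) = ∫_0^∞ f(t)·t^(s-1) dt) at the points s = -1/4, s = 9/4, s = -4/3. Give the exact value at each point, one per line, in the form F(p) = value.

the power substitution comes off first: t**3 on [0, sqrt(2)/2); exp(-t**2) on [sqrt(2)/2, 1); t**(-5) on [1, ∞)
peel off the power substitution: t**(3/2) on [0, 1/2); exp(-t) on [1/2, 1); t**(-5/2) on [1, ∞)
integrate the 3 segments split at 2**(3/4)/2, 1, then add the results
for t in [0, 2**(3/4)/2): the term is ∫ t**6·t^(s-1)
over [2**(3/4)/2, 1), the kernel integral of exp(-t**4) enters the sum
on [1, ∞) integrate f = t**(-10) against the kernel

F(-1/4) = -uppergamma(-1/16, 1)/4 + 2**(9/16)/23 + 4/41 + uppergamma(-1/16, 1/2)/4
F(9/4) = -uppergamma(9/16, 1)/4 + 2**(15/16)/66 + 4/31 + uppergamma(9/16, 1/2)/4
F(-4/3) = -uppergamma(-1/3, 1)/4 + 3/34 + 3*2**(5/6)/56 + uppergamma(-1/3, 1/2)/4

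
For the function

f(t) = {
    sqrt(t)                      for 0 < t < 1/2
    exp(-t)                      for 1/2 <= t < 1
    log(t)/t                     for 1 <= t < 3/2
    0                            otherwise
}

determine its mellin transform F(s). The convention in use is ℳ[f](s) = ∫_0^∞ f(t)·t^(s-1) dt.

(3*2**s*(2*s + 1)*(s**2 - 2*s + 1)*uppergamma(s, 1/2) - 3*2**s*(2*s + 1)*(s**2 - 2*s + 1)*uppergamma(s, 1) + 3*2**s*(2*s + 1) + 3**s*s*(2*s + 1)*(-2*log(2) + 2*log(3)) - 2*3**s*(2*s + 1) + 3**s*(2*s + 1)*(-2*log(3) + 2*log(2)) + 3*sqrt(2)*(s**2 - 2*s + 1))/(3*2**s*(2*s + 1)*(s**2 - 2*s + 1))
  Re(s) > -1/2

linearity at 1/2, 1 turns ℳ[f](s) into 3 summed integrals
piece [0, 1/2): integrate sqrt(t) against the kernel
over [1/2, 1), the kernel integral of exp(-t) enters the sum
segment [1, 3/2) carries log(t)/t; integrate it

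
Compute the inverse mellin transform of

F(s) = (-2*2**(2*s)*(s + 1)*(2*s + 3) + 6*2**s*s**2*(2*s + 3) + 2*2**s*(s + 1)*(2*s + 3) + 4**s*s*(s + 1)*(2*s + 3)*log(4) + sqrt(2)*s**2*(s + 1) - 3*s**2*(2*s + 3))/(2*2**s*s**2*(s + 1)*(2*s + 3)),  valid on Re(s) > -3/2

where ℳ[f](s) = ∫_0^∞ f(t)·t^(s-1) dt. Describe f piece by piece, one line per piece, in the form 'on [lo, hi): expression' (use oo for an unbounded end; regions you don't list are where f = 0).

on [0, 1/2): t**(3/2)
on [1/2, 1): 3*t
on [1, 2): log(t)

the 3 pieces separated at 1/2, 1 each add one integral
on [0, 1/2): add ∫ t**(3/2)·t^(s-1) dt
[1/2, 1) adds the kernel integral of 3*t
∫ over [1, 2) of log(t)·t^(s-1) joins the sum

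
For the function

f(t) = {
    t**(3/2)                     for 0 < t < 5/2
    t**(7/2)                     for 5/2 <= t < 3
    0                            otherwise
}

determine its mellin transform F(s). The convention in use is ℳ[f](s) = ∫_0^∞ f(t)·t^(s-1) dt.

the 2 pieces separated at 5/2 each add one integral
over [0, 5/2), the kernel integral of t**(3/2) enters the sum
segment [5/2, 3) carries t**(7/2); integrate it

2*(3**(s + 7/2)*(2*s + 3) + (5/2)**(s + 3/2)*(2*s + 7) - (5/2)**(s + 7/2)*(2*s + 3))/((2*s + 3)*(2*s + 7))
  Re(s) > -3/2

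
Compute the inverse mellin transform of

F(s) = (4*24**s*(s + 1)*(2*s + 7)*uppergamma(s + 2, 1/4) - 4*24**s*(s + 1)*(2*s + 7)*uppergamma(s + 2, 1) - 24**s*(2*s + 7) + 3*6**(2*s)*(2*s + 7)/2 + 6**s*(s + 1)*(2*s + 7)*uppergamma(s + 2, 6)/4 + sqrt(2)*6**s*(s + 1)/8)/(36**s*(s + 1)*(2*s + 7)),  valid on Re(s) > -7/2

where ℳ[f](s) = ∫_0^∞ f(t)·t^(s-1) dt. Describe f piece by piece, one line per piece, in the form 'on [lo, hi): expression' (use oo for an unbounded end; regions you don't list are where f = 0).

on [0, 1/6): 27*sqrt(3)*t**(7/2)
on [1/6, 2/3): 9*t**2*exp(-3*t/2)
on [2/3, 1): 3*t/2
on [1, oo): 9*t**2*exp(-6*t)

invert the common scale on t to get t**(7/2) on [0, 1/2); t**2*exp(-t/2) on [1/2, 2); t/2 on [2, 3); …
peel off the shared t-power: t**(3/2) on [0, 1/2); exp(-t/2) on [1/2, 2); 1/(2*t) on [2, 3); …
decompose at 1/6, 2/3, 1; ℳ[f](s) sums the 4 pieces' integrals
∫ 27*sqrt(3)*t**(7/2)·t^(s-1) over [0, 1/6)
on [1/6, 2/3) integrate f = 9*t**2*exp(-3*t/2) against the kernel
between 2/3 and 1 the integrand is 3*t/2·t^(s-1)
∫ 9*t**2*exp(-6*t)·t^(s-1) over [1, ∞)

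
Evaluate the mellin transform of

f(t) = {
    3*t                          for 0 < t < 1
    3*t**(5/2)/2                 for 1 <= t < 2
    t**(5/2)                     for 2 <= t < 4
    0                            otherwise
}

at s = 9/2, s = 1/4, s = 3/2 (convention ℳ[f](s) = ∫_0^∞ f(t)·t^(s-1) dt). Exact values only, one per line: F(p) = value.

f breaks at 1, 2 into 3 integrals to sum
over [0, 1), the kernel integral of 3*t enters the sum
piece [1, 2): integrate 3*t**(5/2)/2 against the kernel
the [2, 4) slice contributes ∫ t**(5/2)·t^(s-1) dt

F(9/2) = 51701/22
F(1/4) = 8*2**(3/4)/11 + 102/55 + 128*sqrt(2)/11
F(3/2) = 2673/40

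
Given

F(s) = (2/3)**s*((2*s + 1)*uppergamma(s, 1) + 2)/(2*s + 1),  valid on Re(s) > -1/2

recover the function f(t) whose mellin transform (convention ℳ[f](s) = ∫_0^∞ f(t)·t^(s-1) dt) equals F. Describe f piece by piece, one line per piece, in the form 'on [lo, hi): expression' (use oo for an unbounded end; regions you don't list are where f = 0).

reversing the common scale on t: sqrt(t) on [0, 1); exp(-t) on [1, ∞)
slice at 2/3, transform all 2 pieces, and sum them
∫ over [0, 2/3) of sqrt(6)*sqrt(t)/2·t^(s-1) joins the sum
segment 2/3 to ∞ holds exp(-3*t/2); add its integral

on [0, 2/3): sqrt(6)*sqrt(t)/2
on [2/3, oo): exp(-3*t/2)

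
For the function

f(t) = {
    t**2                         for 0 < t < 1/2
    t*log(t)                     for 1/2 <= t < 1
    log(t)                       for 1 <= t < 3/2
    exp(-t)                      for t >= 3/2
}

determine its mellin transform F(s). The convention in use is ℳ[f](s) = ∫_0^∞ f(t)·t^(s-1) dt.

decompose at 1/2, 1, 3/2; ℳ[f](s) sums the 4 pieces' integrals
∫ over [0, 1/2) of t**2·t^(s-1) joins the sum
over [1/2, 1), the kernel integral of t*log(t) enters the sum
between 1 and 3/2 the integrand is log(t)·t^(s-1)
segment 3/2 to ∞ holds exp(-t); add its integral

(4*2**s*s**2*(s + 2)*(s**2 + 2*s + 1)*uppergamma(s, 3/2) - 4*2**s*s**2*(s + 2) + 4*2**s*(s + 2)*(s**2 + 2*s + 1) + 3**s*s*(s + 2)*(-4*log(2) + 4*log(3))*(s**2 + 2*s + 1) - 4*3**s*(s + 2)*(s**2 + 2*s + 1) + s**3*(s + 2)*log(4) + s**2*(s + 2)*log(4) + 2*s**2*(s + 2) + s**2*(s**2 + 2*s + 1))/(4*2**s*s**2*(s + 2)*(s**2 + 2*s + 1))
  Re(s) > -2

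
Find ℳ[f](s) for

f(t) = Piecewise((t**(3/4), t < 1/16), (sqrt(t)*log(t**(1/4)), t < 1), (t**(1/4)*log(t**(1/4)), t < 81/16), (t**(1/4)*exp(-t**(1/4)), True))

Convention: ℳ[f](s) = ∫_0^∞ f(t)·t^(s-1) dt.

the power substitution comes off first: t**(3/2) on [0, 1/4); t*log(sqrt(t)) on [1/4, 1); sqrt(t)*log(sqrt(t)) on [1, 9/4); …
remove the power substitution first: t**3 on [0, 1/2); t**2*log(t) on [1/2, 1); t*log(t) on [1, 3/2); …
the shared t-power comes off first: t**2 on [0, 1/2); t*log(t) on [1/2, 1); log(t) on [1, 3/2); …
summing 4 kernel integrals split by 1/16, 1, 81/16 yields ℳ[f](s)
over [0, 1/16), the kernel integral of t**(3/4) enters the sum
over [1/16, 1), the kernel integral of sqrt(t)*log(t**(1/4)) enters the sum
segment 1 to 81/16 holds t**(1/4)*log(t**(1/4)); add its integral
∫ t**(1/4)*exp(-t**(1/4))·t^(s-1) over [81/16, ∞)

(8*2**(4*s)*(4*s + 1)**2*(4*s + 3)*(8*s + (4*s + 1)**2 + 3)*uppergamma(4*s + 1, 3/2) - 8*2**(4*s)*(4*s + 1)**2*(4*s + 3) + 8*2**(4*s)*(4*s + 3)*(8*s + (4*s + 1)**2 + 3) - 12*3**(4*s)*(4*s + 3)*(8*s + (4*s + 1)**2 + 3) + 81**s*(4*s + 1)*(4*s + 3)*(-12*log(2) + 12*log(3))*(8*s + (4*s + 1)**2 + 3) + (4*s + 1)**3*(4*s + 3)*log(4) + (4*s + 1)**2*(4*s + 3)*log(4) + 2*(4*s + 1)**2*(4*s + 3) + (4*s + 1)**2*(8*s + (4*s + 1)**2 + 3))/(2*2**(4*s)*(4*s + 1)**2*(4*s + 3)*(8*s + (4*s + 1)**2 + 3))
  Re(s) > -3/4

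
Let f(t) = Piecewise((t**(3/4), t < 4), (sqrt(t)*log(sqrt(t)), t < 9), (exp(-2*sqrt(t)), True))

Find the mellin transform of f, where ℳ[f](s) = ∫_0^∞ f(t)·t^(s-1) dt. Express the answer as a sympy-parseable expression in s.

the power substitution comes off first: t**(3/2) on [0, 2); t*log(t) on [2, 3); exp(-2*t) on [3, ∞)
the 3 pieces separated at 4, 9 each add one integral
segment 0 to 4 holds t**(3/4); add its integral
segment 4 to 9 holds sqrt(t)*log(sqrt(t)); add its integral
on [9, ∞): add ∫ exp(-2*sqrt(t))·t^(s-1) dt

2*(-4*144**s*s*(4*s + 3)*log(2) - 2*144**s*(4*s + 3)*log(2) + 2*144**s*(4*s + 3) + 4*144**s*sqrt(2)*(4*s**2 + 4*s + 1) + 6*324**s*s*(4*s + 3)*log(3) - 3*324**s*(4*s + 3) + 3*324**s*(4*s + 3)*log(3) + 9**s*(4*s + 3)*(4*s**2 + 4*s + 1)*uppergamma(2*s, 6))/(36**s*(4*s + 3)*(4*s**2 + 4*s + 1))
  Re(s) > -3/4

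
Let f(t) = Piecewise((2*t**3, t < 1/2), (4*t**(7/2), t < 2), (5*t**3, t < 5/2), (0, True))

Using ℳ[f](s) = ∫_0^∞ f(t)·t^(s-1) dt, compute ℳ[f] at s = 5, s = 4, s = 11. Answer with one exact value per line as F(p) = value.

summing 3 kernel integrals split by 1/2, 2 yields ℳ[f](s)
∫ over [0, 1/2) of 2*t**3·t^(s-1) joins the sum
[1/2, 2) adds the kernel integral of 4*t**(7/2)
for t in [2, 5/2): the term is ∫ 5*t**3·t^(s-1)

F(5) = 131071*sqrt(2)/1088 + 1625447/2048
F(4) = 32767*sqrt(2)/480 + 44101/128
F(11) = 536870911*sqrt(2)/118784 + 29175400847/229376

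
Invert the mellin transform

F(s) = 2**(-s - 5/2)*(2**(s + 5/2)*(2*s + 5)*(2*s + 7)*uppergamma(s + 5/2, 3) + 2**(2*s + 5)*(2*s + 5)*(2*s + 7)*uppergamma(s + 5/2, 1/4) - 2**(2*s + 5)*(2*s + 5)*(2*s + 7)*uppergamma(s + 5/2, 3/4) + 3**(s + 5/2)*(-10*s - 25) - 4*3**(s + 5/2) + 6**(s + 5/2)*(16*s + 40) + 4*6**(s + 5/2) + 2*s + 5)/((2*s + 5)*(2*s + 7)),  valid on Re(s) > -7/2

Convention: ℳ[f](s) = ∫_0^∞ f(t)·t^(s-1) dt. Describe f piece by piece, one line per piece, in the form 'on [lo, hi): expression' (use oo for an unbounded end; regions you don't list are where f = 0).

on [0, 1/2): t**(7/2)
on [1/2, 3/2): t**(5/2)*exp(-t/2)
on [3/2, 3): t**(5/2)*(t + 1)
on [3, oo): t**(5/2)*exp(-t)

undo the shared t-power: t**(3/2) on [0, 1/2); sqrt(t)*exp(-t/2) on [1/2, 3/2); sqrt(t)*(t + 1) on [3/2, 3); …
strip the shared t-power: t on [0, 1/2); exp(-t/2) on [1/2, 3/2); t + 1 on [3/2, 3); …
integrate the 4 segments split at 1/2, 3/2, 3, then add the results
the [0, 1/2) slice contributes ∫ t**(7/2)·t^(s-1) dt
between 1/2 and 3/2 the integrand is t**(5/2)*exp(-t/2)·t^(s-1)
on [3/2, 3): add ∫ t**(5/2)*(t + 1)·t^(s-1) dt
piece [3, ∞): integrate t**(5/2)*exp(-t) against the kernel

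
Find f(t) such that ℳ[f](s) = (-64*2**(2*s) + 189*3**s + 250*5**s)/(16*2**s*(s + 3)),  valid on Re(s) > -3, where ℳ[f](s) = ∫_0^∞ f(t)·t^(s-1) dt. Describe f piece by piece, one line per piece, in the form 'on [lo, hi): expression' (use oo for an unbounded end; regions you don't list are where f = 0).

on [0, 3/2): 4*t**3
on [3/2, 2): t**3/2
on [2, 5/2): t**3

treat the 3 regions marked off by 3/2, 2 separately and sum
between 0 and 3/2 the integrand is 4*t**3·t^(s-1)
piece [3/2, 2): integrate t**3/2 against the kernel
[2, 5/2) adds the kernel integral of t**3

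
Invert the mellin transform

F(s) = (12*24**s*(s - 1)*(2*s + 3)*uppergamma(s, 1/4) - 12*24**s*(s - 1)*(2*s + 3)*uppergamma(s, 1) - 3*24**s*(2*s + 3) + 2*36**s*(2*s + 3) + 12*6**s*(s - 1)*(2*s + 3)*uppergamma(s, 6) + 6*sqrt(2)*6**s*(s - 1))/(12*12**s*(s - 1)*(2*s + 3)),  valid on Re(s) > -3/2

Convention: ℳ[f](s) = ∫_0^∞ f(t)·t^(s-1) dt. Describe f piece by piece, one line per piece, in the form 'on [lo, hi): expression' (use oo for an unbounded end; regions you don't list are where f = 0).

integrate the 4 segments split at 1/2, 2, 3, then add the results
segment 0 to 1/2 holds t**(3/2); add its integral
∫ exp(-t/2)·t^(s-1) over [1/2, 2)
segment 2 to 3 holds 1/(2*t); add its integral
[3, ∞) adds the kernel integral of exp(-2*t)

on [0, 1/2): t**(3/2)
on [1/2, 2): exp(-t/2)
on [2, 3): 1/(2*t)
on [3, oo): exp(-2*t)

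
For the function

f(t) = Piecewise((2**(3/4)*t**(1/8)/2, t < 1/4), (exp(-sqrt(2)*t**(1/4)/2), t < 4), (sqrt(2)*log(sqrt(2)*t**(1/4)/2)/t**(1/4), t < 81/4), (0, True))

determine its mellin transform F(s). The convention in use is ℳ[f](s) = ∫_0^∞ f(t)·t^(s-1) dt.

2**(2 - 2*s)*(16**s*(8*s + 1)*(16*s**2 - 8*s + 1)*uppergamma(4*s, 1/2) - 16**s*(8*s + 1)*(16*s**2 - 8*s + 1)*uppergamma(4*s, 1) + 16**s*(24*s + 3)/3 + 81**s*s*(8*s + 1)*(-8*log(2) + 8*log(3))/3 + 81**s*(-16*s - 2)/3 + 81**s*(8*s + 1)*(-2*log(3) + 2*log(2))/3 + sqrt(2)*(48*s**2 - 24*s + 3)/3)/((8*s + 1)*(16*s**2 - 8*s + 1))
  Re(s) > -1/8

strip the power substitution: 2**(3/4)*t**(1/4)/2 on [0, 1/2); exp(-sqrt(2)*sqrt(t)/2) on [1/2, 2); sqrt(2)*log(sqrt(2)*sqrt(t)/2)/sqrt(t) on [2, 9/2)
remove the common scale on t first: t**(1/4) on [0, 1/4); exp(-sqrt(t)) on [1/4, 1); log(sqrt(t))/sqrt(t) on [1, 9/4)
the power substitution comes off first: sqrt(t) on [0, 1/2); exp(-t) on [1/2, 1); log(t)/t on [1, 3/2)
decompose at 1/4, 4; ℳ[f](s) sums the 3 pieces' integrals
for t in [0, 1/4): the term is ∫ 2**(3/4)*t**(1/8)/2·t^(s-1)
segment [1/4, 4) carries exp(-sqrt(2)*t**(1/4)/2); integrate it
for t in [4, 81/4): the term is ∫ sqrt(2)*log(sqrt(2)*t**(1/4)/2)/t**(1/4)·t^(s-1)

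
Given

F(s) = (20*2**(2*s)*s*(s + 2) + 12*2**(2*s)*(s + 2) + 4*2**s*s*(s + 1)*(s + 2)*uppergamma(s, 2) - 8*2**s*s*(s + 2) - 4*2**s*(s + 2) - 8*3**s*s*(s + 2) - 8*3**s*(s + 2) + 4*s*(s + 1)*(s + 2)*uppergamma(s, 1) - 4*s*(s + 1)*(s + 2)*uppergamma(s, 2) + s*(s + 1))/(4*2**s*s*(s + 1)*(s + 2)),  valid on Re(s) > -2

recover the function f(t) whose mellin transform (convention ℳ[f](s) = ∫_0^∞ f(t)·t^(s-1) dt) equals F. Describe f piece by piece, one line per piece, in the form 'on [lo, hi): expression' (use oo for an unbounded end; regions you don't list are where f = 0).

on [0, 1/2): t**2
on [1/2, 1): exp(-2*t)
on [1, 3/2): t + 1
on [3/2, 2): t + 3
on [2, oo): exp(-t)

breakpoints 1/2, 1, 3/2, 2: one integral from each of the 5 segments
for t in [0, 1/2): the term is ∫ t**2·t^(s-1)
over [1/2, 1), the kernel integral of exp(-2*t) enters the sum
∫ over [1, 3/2) of (t + 1)·t^(s-1) joins the sum
∫ (t + 3)·t^(s-1) over [3/2, 2)
over [2, ∞), the kernel integral of exp(-t) enters the sum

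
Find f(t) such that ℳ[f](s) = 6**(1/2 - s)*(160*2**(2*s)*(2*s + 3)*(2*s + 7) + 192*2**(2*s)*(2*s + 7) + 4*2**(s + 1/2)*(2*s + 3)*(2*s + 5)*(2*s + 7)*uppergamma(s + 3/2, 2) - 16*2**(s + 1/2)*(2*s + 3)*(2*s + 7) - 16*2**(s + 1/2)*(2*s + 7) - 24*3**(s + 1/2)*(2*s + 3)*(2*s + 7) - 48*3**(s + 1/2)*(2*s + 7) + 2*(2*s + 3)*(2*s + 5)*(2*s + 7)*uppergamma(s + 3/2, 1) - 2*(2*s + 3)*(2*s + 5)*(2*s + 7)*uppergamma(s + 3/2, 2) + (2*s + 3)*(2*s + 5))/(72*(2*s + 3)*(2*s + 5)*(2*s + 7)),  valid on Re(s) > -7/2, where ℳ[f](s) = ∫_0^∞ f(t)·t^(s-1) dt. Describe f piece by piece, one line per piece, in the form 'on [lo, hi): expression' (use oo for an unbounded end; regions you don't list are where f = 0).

on [0, 1/6): 9*t**(7/2)
on [1/6, 1/3): t**(3/2)*exp(-6*t)
on [1/3, 1/2): t**(3/2)*(3*t + 1)
on [1/2, 2/3): t**(3/2)*(3*t + 3)
on [2/3, oo): t**(3/2)*exp(-3*t)

invert the shared t-power to get 9*t**(5/2) on [0, 1/6); sqrt(t)*exp(-6*t) on [1/6, 1/3); sqrt(t)*(3*t + 1) on [1/3, 1/2); …
invert the shared t-power to get 9*t**2 on [0, 1/6); exp(-6*t) on [1/6, 1/3); 3*t + 1 on [1/3, 1/2); …
the common scale on t comes off first: t**2 on [0, 1/2); exp(-2*t) on [1/2, 1); t + 1 on [1, 3/2); …
f breaks at 1/6, 1/3, 1/2, 2/3 into 5 integrals to sum
[0, 1/6) adds the kernel integral of 9*t**(7/2)
∫ over [1/6, 1/3) of t**(3/2)*exp(-6*t)·t^(s-1) joins the sum
piece [1/3, 1/2): integrate t**(3/2)*(3*t + 1) against the kernel
between 1/2 and 2/3 the integrand is t**(3/2)*(3*t + 3)·t^(s-1)
∫ t**(3/2)*exp(-3*t)·t^(s-1) over [2/3, ∞)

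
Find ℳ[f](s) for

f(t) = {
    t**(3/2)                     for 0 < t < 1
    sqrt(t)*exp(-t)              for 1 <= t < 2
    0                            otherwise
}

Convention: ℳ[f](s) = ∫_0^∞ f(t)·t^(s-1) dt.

peel off the shared t-power: t on [0, 1); exp(-t) on [1, 2)
f breaks at 1 into 2 integrals to sum
∫ t**(3/2)·t^(s-1) over [0, 1)
piece [1, 2): integrate sqrt(t)*exp(-t) against the kernel

((2*s + 3)*uppergamma(s + 1/2, 1) - (2*s + 3)*uppergamma(s + 1/2, 2) + 2)/(2*s + 3)
  Re(s) > -3/2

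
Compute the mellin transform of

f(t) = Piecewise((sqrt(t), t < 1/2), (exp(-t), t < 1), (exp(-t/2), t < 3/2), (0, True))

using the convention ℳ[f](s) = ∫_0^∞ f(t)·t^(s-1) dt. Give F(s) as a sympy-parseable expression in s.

(2**s*(2*s + 1)*uppergamma(s, 1/2) - 2**s*(2*s + 1)*uppergamma(s, 1) + 4**s*(2*s + 1)*uppergamma(s, 1/2) - 4**s*(2*s + 1)*uppergamma(s, 3/4) + sqrt(2))/(2**s*(2*s + 1))
  Re(s) > -1/2

summing 3 kernel integrals split by 1/2, 1 yields ℳ[f](s)
the [0, 1/2) slice contributes ∫ sqrt(t)·t^(s-1) dt
for t in [1/2, 1): the term is ∫ exp(-t)·t^(s-1)
on [1, 3/2): add ∫ exp(-t/2)·t^(s-1) dt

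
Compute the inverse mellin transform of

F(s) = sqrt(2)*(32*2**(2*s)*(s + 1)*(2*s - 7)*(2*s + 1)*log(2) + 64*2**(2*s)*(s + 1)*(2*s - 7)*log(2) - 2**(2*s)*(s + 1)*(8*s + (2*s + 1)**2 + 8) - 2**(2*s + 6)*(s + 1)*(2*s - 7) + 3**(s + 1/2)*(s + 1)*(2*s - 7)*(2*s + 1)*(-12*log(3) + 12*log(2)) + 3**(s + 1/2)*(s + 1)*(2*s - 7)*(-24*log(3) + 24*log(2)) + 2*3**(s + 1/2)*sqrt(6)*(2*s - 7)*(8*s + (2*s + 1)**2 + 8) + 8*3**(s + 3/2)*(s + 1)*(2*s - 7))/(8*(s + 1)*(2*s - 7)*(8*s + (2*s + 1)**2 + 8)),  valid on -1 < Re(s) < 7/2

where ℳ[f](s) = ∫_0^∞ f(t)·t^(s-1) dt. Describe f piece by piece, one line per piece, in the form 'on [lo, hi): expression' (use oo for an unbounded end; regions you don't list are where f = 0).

on [0, 3): t/2
on [3, 4): sqrt(2)*t**(3/2)*log(t/2)/4
on [4, oo): 8*sqrt(2)/t**(7/2)

invert the common scale on t to get t on [0, 3/2); t**(3/2)*log(t) on [3/2, 2); t**(-7/2) on [2, ∞)
remove the shared t-power first: sqrt(t) on [0, 3/2); t*log(t) on [3/2, 2); t**(-4) on [2, ∞)
decompose at 3, 4; ℳ[f](s) sums the 3 pieces' integrals
segment [0, 3) carries t/2; integrate it
∫ over [3, 4) of sqrt(2)*t**(3/2)*log(t/2)/4·t^(s-1) joins the sum
[4, ∞) adds the kernel integral of 8*sqrt(2)/t**(7/2)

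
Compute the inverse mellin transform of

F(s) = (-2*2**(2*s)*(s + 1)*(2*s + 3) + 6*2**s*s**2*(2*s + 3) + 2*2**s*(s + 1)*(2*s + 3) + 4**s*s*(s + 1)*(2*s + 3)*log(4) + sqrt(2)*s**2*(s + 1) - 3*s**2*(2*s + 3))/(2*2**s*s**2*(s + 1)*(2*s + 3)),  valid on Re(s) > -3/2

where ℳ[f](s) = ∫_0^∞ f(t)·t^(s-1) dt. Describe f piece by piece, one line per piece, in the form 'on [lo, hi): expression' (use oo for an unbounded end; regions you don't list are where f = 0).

on [0, 1/2): t**(3/2)
on [1/2, 1): 3*t
on [1, 2): log(t)

linearity at 1/2, 1 turns ℳ[f](s) into 3 summed integrals
segment 0 to 1/2 holds t**(3/2); add its integral
segment 1/2 to 1 holds 3*t; add its integral
over [1, 2), the kernel integral of log(t) enters the sum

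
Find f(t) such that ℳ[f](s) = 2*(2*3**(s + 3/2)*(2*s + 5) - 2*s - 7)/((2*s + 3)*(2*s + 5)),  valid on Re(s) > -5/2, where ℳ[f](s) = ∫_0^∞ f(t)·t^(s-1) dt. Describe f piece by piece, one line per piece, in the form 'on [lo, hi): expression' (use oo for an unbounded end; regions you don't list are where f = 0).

invert the power substitution to get t**5 on [0, 1); 2*t**3 on [1, sqrt(3))
strip the shared t-power: t**3 on [0, 1); 2*t on [1, sqrt(3))
the power substitution comes off first: t**(3/2) on [0, 1); 2*sqrt(t) on [1, 3)
cuts at 1: linearity sums the 2 kernel integrals
between 0 and 1 the integrand is t**(5/2)·t^(s-1)
between 1 and 3 the integrand is 2*t**(3/2)·t^(s-1)

on [0, 1): t**(5/2)
on [1, 3): 2*t**(3/2)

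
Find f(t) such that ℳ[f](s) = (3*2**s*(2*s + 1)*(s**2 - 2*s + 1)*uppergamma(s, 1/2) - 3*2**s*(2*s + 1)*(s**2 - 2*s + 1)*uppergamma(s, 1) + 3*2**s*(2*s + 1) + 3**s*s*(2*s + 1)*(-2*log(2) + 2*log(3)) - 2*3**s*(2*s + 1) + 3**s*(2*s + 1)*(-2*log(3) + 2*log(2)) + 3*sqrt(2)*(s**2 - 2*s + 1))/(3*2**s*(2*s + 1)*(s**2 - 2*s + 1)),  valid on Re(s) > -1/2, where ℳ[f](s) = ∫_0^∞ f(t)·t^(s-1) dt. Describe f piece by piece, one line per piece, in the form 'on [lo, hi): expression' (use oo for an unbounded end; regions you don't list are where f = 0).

on [0, 1/2): sqrt(t)
on [1/2, 1): exp(-t)
on [1, 3/2): log(t)/t

breakpoints 1/2, 1: one integral from each of the 3 segments
[0, 1/2) adds the kernel integral of sqrt(t)
[1/2, 1) adds the kernel integral of exp(-t)
segment [1, 3/2) carries log(t)/t; integrate it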